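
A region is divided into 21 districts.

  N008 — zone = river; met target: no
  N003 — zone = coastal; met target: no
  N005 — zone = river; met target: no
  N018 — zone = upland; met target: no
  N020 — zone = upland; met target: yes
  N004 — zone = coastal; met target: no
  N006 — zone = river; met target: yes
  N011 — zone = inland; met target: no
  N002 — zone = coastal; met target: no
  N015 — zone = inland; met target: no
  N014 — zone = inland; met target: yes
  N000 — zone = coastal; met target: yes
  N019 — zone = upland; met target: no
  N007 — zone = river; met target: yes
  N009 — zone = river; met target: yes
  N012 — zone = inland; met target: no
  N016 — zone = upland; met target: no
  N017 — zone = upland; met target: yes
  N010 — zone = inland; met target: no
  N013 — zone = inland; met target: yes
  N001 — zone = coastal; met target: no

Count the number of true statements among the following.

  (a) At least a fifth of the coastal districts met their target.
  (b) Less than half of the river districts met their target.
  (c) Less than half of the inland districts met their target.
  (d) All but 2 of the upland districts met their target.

2

(a) coastal: |A| = 5, |A ∩ B| = 1; needs |A ∩ B| / |A| ≥ 1/5 — true.
(b) river: |A| = 5, |A ∩ B| = 3; needs |A ∩ B| < |A ∖ B| — false.
(c) inland: |A| = 6, |A ∩ B| = 2; needs |A ∩ B| < |A ∖ B| — true.
(d) upland: |A| = 5, |A ∩ B| = 2; needs |A ∖ B| = 2 — false.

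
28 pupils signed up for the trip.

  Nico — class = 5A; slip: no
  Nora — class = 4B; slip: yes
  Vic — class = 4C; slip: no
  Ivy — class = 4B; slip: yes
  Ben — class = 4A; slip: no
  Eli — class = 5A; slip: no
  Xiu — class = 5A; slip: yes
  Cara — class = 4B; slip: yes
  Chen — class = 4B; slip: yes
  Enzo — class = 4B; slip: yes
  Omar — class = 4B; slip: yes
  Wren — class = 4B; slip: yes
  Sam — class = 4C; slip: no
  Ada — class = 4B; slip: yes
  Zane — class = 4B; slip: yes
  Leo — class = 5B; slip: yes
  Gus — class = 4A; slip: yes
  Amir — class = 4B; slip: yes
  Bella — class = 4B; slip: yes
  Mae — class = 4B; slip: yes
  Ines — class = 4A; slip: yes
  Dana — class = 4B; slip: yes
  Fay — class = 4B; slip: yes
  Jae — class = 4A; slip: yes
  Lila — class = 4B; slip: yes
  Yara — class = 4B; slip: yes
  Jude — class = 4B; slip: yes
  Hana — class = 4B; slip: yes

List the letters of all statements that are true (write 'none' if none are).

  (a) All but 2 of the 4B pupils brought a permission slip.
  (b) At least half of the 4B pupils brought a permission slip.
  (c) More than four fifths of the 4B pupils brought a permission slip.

|A| = 18, |A ∩ B| = 18, |A ∖ B| = 0.
(a) |A ∖ B| = 2: fails.
(b) |A ∩ B| ≥ |A ∖ B|: holds.
(c) |A ∩ B| / |A| > 4/5: holds.

(b), (c)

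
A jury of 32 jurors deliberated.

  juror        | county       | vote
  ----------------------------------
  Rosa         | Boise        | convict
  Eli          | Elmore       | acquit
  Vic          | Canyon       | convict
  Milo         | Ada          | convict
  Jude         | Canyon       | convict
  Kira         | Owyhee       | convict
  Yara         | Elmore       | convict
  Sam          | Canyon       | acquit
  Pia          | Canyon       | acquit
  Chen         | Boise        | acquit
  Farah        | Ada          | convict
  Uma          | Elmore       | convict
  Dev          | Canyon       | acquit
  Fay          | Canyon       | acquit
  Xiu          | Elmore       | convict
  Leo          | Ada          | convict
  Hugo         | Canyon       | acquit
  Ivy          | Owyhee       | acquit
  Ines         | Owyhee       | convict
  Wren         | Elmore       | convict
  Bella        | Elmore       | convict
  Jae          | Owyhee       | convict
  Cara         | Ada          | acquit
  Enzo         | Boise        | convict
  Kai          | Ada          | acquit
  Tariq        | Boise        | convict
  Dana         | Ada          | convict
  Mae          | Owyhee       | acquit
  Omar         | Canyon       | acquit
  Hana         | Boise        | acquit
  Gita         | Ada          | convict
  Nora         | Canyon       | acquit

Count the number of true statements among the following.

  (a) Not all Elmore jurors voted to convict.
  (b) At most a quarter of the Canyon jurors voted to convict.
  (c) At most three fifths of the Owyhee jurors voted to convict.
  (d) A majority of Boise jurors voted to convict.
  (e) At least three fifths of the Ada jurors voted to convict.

5

(a) Elmore: |A| = 6, |A ∩ B| = 5; needs A ⊄ B (|A ∖ B| ≥ 1) — true.
(b) Canyon: |A| = 9, |A ∩ B| = 2; needs |A ∩ B| / |A| ≤ 1/4 — true.
(c) Owyhee: |A| = 5, |A ∩ B| = 3; needs |A ∩ B| / |A| ≤ 3/5 — true.
(d) Boise: |A| = 5, |A ∩ B| = 3; needs |A ∩ B| > |A ∖ B| — true.
(e) Ada: |A| = 7, |A ∩ B| = 5; needs |A ∩ B| / |A| ≥ 3/5 — true.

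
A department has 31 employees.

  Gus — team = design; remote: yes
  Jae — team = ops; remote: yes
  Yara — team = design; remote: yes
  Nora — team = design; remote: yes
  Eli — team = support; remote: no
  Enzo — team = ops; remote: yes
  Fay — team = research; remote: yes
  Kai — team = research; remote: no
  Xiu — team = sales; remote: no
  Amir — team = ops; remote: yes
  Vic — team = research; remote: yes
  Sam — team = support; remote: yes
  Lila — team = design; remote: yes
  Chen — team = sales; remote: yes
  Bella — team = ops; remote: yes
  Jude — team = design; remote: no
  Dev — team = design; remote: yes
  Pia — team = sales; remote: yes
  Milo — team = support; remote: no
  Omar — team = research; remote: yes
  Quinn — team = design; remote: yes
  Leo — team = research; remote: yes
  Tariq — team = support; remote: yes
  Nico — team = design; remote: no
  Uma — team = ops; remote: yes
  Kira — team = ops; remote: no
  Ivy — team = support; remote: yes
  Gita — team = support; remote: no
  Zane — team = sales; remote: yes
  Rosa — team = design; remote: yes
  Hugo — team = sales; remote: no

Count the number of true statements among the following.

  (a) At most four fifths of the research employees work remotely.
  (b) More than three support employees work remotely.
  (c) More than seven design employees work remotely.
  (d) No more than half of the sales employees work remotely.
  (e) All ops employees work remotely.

1

(a) research: |A| = 5, |A ∩ B| = 4; needs |A ∩ B| / |A| ≤ 4/5 — true.
(b) support: |A| = 6, |A ∩ B| = 3; needs |A ∩ B| > 3 — false.
(c) design: |A| = 9, |A ∩ B| = 7; needs |A ∩ B| > 7 — false.
(d) sales: |A| = 5, |A ∩ B| = 3; needs |A ∩ B| ≤ |A ∖ B| — false.
(e) ops: |A| = 6, |A ∩ B| = 5; needs A ⊆ B, i.e. every element of A is in B (|A ∖ B| = 0) — false.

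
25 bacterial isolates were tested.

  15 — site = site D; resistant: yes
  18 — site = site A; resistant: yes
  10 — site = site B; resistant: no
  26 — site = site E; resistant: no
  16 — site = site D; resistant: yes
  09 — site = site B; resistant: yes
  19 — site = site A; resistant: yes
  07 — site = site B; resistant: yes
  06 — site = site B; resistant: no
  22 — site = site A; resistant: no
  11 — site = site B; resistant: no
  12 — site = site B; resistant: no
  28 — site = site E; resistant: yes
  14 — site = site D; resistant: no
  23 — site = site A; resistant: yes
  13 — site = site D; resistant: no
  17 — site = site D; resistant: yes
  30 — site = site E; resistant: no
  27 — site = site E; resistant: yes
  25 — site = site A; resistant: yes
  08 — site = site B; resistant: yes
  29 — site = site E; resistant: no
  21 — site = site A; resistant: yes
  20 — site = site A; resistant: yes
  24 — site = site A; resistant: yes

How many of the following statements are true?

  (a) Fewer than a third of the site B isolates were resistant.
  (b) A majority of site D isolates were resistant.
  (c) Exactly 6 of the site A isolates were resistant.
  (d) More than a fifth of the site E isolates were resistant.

2

(a) site B: |A| = 7, |A ∩ B| = 3; needs |A ∩ B| / |A| < 1/3 — false.
(b) site D: |A| = 5, |A ∩ B| = 3; needs |A ∩ B| > |A ∖ B| — true.
(c) site A: |A| = 8, |A ∩ B| = 7; needs |A ∩ B| = 6 — false.
(d) site E: |A| = 5, |A ∩ B| = 2; needs |A ∩ B| / |A| > 1/5 — true.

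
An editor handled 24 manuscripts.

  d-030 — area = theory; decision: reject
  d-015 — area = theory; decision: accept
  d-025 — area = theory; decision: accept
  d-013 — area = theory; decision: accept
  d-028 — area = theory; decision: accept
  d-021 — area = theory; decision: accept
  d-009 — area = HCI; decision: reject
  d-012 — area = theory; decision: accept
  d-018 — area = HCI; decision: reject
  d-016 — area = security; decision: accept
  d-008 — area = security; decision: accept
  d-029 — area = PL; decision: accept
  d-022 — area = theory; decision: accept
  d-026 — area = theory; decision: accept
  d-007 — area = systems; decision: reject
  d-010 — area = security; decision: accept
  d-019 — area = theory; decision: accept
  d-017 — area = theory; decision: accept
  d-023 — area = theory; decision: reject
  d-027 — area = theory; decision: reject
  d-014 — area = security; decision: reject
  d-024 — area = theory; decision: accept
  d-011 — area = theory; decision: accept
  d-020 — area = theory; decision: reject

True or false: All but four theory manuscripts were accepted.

True

The determiner here denotes the relation: |A ∖ B| = 4.
|A| = 16, |A ∩ B| = 12, |A ∖ B| = 4.
|A ∖ B| = 4, so the statement is true.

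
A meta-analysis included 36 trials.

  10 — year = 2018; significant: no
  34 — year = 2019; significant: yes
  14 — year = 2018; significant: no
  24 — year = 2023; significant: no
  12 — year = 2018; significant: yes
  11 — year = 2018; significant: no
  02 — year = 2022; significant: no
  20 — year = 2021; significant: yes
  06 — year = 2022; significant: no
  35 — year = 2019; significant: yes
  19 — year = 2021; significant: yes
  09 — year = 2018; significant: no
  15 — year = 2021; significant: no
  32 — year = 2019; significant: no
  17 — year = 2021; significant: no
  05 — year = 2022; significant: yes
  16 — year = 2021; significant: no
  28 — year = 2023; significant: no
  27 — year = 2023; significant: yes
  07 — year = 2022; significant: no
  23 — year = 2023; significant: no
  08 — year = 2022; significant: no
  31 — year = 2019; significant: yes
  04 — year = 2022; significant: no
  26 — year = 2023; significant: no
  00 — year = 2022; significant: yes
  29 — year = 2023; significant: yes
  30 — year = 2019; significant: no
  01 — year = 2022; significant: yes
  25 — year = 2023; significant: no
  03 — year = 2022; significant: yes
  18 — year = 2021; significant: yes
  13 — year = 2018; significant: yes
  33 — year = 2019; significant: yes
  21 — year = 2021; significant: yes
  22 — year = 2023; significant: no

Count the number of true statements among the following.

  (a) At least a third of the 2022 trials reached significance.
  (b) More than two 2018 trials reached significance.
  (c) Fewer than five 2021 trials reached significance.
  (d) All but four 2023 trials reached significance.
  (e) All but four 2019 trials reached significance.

(a) 2022: |A| = 9, |A ∩ B| = 4; needs |A ∩ B| / |A| ≥ 1/3 — true.
(b) 2018: |A| = 6, |A ∩ B| = 2; needs |A ∩ B| > 2 — false.
(c) 2021: |A| = 7, |A ∩ B| = 4; needs |A ∩ B| < 5 — true.
(d) 2023: |A| = 8, |A ∩ B| = 2; needs |A ∖ B| = 4 — false.
(e) 2019: |A| = 6, |A ∩ B| = 4; needs |A ∖ B| = 4 — false.

2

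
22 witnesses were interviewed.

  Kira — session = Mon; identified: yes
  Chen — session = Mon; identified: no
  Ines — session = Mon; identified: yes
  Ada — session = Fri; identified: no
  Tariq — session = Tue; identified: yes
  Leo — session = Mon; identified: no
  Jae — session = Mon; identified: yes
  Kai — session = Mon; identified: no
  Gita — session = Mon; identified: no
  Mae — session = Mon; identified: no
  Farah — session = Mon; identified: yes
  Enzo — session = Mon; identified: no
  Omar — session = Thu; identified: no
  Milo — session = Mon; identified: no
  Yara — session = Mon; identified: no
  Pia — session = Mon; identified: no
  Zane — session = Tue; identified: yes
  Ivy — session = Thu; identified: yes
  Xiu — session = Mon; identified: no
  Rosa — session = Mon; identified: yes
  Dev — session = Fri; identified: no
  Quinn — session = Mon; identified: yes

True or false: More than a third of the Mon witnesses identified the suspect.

'More than a third of the Mon witnesses identified the suspect' holds iff |A ∩ B| / |A| > 1/3.
|A| = 16, |A ∩ B| = 6, |A ∖ B| = 10.
|A ∩ B|/|A| = 6/16, so the statement is true.

True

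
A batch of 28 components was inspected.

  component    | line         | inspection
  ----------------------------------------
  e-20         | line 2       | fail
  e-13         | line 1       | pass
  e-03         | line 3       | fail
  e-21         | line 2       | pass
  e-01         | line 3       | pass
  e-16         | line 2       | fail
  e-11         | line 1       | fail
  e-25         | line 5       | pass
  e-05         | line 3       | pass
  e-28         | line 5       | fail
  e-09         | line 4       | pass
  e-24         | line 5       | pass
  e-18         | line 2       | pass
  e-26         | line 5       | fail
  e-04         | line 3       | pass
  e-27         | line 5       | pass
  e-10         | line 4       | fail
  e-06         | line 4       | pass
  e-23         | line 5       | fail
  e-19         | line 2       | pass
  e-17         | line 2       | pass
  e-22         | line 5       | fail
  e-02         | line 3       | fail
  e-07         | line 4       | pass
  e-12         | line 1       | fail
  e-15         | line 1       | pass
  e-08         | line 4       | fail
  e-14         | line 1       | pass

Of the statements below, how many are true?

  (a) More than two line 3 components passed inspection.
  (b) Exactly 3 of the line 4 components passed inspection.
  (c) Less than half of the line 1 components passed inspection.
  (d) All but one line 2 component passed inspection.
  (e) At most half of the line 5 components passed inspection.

3

(a) line 3: |A| = 5, |A ∩ B| = 3; needs |A ∩ B| > 2 — true.
(b) line 4: |A| = 5, |A ∩ B| = 3; needs |A ∩ B| = 3 — true.
(c) line 1: |A| = 5, |A ∩ B| = 3; needs |A ∩ B| < |A ∖ B| — false.
(d) line 2: |A| = 6, |A ∩ B| = 4; needs |A ∖ B| = 1 — false.
(e) line 5: |A| = 7, |A ∩ B| = 3; needs |A ∩ B| ≤ |A ∖ B| — true.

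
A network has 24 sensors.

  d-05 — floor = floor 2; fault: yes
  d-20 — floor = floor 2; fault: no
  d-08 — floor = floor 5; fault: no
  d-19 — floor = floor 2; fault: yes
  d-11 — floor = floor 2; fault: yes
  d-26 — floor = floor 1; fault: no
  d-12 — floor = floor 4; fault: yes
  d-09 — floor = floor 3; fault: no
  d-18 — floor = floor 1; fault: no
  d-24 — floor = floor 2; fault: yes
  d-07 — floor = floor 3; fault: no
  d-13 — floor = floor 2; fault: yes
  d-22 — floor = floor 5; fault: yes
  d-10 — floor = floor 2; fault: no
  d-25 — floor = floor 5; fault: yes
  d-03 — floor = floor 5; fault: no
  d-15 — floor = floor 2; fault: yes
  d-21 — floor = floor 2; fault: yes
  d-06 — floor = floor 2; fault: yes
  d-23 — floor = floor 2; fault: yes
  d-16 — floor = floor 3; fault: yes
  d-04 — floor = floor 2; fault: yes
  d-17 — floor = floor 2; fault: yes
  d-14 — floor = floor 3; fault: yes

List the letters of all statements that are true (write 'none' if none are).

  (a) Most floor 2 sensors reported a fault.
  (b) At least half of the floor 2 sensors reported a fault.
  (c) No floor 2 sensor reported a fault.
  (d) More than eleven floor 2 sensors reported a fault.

|A| = 13, |A ∩ B| = 11, |A ∖ B| = 2.
(a) |A ∩ B| > |A ∖ B|: holds.
(b) |A ∩ B| ≥ |A ∖ B|: holds.
(c) A ∩ B = ∅ (|A ∩ B| = 0): fails.
(d) |A ∩ B| > 11: fails.

(a), (b)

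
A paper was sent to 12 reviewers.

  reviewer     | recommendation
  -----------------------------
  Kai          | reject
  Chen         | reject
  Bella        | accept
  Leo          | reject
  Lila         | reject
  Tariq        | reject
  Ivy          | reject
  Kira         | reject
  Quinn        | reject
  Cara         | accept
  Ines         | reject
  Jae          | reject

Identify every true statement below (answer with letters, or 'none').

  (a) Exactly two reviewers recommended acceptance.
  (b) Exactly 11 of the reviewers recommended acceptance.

(a)

|A| = 12, |A ∩ B| = 2, |A ∖ B| = 10.
(a) |A ∩ B| = 2: holds.
(b) |A ∩ B| = 11: fails.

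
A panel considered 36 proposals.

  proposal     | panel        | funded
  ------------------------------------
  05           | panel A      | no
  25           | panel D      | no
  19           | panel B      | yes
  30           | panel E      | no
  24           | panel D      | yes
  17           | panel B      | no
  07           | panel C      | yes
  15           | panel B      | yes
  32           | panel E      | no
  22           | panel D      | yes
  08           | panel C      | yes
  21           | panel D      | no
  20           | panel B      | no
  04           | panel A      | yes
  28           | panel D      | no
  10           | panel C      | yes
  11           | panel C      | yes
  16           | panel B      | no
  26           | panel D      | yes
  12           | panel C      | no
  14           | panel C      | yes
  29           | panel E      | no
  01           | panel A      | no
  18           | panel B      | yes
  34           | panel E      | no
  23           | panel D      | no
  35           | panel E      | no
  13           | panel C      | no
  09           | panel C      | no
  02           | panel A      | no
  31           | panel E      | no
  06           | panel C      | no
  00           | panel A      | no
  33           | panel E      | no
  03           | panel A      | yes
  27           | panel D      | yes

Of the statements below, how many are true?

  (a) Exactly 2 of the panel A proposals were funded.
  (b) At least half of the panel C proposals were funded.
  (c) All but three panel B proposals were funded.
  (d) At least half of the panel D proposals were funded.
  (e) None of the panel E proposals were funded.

(a) panel A: |A| = 6, |A ∩ B| = 2; needs |A ∩ B| = 2 — true.
(b) panel C: |A| = 9, |A ∩ B| = 5; needs |A ∩ B| ≥ |A ∖ B| — true.
(c) panel B: |A| = 6, |A ∩ B| = 3; needs |A ∖ B| = 3 — true.
(d) panel D: |A| = 8, |A ∩ B| = 4; needs |A ∩ B| ≥ |A ∖ B| — true.
(e) panel E: |A| = 7, |A ∩ B| = 0; needs A ∩ B = ∅ (|A ∩ B| = 0) — true.

5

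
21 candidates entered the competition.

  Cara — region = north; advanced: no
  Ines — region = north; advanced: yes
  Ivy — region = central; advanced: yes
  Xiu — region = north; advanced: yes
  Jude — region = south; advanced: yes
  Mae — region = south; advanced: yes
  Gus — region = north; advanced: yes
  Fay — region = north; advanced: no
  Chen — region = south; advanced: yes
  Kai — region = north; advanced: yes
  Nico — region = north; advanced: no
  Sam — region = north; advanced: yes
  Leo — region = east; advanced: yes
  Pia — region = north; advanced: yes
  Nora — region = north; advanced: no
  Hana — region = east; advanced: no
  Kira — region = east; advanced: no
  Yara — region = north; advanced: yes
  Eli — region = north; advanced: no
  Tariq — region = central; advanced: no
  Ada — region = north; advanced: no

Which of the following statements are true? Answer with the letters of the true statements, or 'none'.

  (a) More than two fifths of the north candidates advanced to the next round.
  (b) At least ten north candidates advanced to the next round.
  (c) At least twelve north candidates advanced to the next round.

|A| = 13, |A ∩ B| = 7, |A ∖ B| = 6.
(a) |A ∩ B| / |A| > 2/5: holds.
(b) |A ∩ B| ≥ 10: fails.
(c) |A ∩ B| ≥ 12: fails.

(a)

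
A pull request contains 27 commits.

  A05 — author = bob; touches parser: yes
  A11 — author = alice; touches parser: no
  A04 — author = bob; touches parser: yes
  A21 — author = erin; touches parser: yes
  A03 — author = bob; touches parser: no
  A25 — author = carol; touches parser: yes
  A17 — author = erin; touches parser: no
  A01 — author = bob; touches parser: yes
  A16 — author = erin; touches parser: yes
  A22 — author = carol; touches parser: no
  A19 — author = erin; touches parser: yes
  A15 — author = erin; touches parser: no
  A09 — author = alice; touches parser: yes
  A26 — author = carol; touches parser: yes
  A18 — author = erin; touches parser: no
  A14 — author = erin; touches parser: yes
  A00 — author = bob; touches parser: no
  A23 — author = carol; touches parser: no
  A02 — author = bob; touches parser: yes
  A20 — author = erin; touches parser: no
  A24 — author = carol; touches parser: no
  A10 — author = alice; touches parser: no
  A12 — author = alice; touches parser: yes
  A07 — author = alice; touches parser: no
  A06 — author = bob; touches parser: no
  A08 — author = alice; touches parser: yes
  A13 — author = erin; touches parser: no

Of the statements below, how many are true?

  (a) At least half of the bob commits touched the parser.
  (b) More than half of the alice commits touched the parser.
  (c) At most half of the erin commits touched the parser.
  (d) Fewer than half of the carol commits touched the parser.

(a) bob: |A| = 7, |A ∩ B| = 4; needs |A ∩ B| ≥ |A ∖ B| — true.
(b) alice: |A| = 6, |A ∩ B| = 3; needs |A ∩ B| > |A ∖ B| — false.
(c) erin: |A| = 9, |A ∩ B| = 4; needs |A ∩ B| ≤ |A ∖ B| — true.
(d) carol: |A| = 5, |A ∩ B| = 2; needs |A ∩ B| < |A ∖ B| — true.

3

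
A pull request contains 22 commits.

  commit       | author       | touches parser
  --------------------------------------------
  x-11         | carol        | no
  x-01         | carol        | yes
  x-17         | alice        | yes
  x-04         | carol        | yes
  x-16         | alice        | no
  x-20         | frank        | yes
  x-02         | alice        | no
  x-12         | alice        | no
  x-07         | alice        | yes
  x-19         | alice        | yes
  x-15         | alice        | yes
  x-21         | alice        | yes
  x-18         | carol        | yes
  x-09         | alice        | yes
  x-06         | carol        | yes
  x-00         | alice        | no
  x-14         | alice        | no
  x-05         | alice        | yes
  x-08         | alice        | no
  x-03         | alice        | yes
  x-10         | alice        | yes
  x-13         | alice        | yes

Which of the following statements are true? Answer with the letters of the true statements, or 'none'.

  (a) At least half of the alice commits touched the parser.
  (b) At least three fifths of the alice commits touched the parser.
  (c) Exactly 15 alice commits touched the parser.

(a), (b)

|A| = 16, |A ∩ B| = 10, |A ∖ B| = 6.
(a) |A ∩ B| ≥ |A ∖ B|: holds.
(b) |A ∩ B| / |A| ≥ 3/5: holds.
(c) |A ∩ B| = 15: fails.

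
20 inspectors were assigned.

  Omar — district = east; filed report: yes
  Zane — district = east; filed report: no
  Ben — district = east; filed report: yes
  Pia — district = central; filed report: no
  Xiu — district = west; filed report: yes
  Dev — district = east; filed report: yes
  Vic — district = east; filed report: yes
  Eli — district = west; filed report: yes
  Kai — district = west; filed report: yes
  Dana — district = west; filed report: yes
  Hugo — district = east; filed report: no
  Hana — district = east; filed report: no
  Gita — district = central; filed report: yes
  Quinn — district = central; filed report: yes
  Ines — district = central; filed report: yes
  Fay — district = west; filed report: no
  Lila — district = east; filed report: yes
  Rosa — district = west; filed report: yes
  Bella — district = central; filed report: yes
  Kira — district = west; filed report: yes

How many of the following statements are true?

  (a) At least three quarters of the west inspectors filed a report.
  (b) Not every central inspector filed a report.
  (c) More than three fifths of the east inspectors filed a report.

3

(a) west: |A| = 7, |A ∩ B| = 6; needs |A ∩ B| / |A| ≥ 3/4 — true.
(b) central: |A| = 5, |A ∩ B| = 4; needs A ⊄ B (|A ∖ B| ≥ 1) — true.
(c) east: |A| = 8, |A ∩ B| = 5; needs |A ∩ B| / |A| > 3/5 — true.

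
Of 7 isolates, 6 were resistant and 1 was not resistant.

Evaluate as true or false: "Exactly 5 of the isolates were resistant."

False

Truth condition: |A ∩ B| = 5.
|A| = 7, |A ∩ B| = 6, |A ∖ B| = 1.
|A ∩ B| = 6, so the statement is false.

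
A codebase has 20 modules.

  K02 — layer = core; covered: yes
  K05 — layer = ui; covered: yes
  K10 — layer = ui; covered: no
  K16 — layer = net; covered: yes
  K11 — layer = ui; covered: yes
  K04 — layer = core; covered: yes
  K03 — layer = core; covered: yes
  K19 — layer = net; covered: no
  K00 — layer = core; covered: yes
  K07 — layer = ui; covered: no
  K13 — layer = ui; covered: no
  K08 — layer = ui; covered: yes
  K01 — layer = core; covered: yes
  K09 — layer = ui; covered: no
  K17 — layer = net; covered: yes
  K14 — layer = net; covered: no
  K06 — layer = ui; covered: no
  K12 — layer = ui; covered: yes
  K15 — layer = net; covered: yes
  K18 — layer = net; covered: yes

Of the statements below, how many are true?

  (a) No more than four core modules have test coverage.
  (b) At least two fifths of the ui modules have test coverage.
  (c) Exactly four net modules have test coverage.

2

(a) core: |A| = 5, |A ∩ B| = 5; needs |A ∩ B| ≤ 4 — false.
(b) ui: |A| = 9, |A ∩ B| = 4; needs |A ∩ B| / |A| ≥ 2/5 — true.
(c) net: |A| = 6, |A ∩ B| = 4; needs |A ∩ B| = 4 — true.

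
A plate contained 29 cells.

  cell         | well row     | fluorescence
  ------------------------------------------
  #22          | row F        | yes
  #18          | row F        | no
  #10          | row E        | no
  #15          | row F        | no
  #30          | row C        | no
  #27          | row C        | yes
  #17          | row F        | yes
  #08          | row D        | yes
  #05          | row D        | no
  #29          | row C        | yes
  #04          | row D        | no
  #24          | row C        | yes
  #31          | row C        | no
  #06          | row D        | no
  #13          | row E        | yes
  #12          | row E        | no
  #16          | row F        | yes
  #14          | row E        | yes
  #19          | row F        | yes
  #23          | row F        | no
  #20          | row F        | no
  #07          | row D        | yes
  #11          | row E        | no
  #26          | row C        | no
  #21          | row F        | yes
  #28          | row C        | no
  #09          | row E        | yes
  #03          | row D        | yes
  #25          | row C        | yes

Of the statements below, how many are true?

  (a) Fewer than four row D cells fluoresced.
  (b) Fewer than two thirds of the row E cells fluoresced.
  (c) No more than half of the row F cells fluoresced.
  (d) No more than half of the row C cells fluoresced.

(a) row D: |A| = 6, |A ∩ B| = 3; needs |A ∩ B| < 4 — true.
(b) row E: |A| = 6, |A ∩ B| = 3; needs |A ∩ B| / |A| < 2/3 — true.
(c) row F: |A| = 9, |A ∩ B| = 5; needs |A ∩ B| ≤ |A ∖ B| — false.
(d) row C: |A| = 8, |A ∩ B| = 4; needs |A ∩ B| ≤ |A ∖ B| — true.

3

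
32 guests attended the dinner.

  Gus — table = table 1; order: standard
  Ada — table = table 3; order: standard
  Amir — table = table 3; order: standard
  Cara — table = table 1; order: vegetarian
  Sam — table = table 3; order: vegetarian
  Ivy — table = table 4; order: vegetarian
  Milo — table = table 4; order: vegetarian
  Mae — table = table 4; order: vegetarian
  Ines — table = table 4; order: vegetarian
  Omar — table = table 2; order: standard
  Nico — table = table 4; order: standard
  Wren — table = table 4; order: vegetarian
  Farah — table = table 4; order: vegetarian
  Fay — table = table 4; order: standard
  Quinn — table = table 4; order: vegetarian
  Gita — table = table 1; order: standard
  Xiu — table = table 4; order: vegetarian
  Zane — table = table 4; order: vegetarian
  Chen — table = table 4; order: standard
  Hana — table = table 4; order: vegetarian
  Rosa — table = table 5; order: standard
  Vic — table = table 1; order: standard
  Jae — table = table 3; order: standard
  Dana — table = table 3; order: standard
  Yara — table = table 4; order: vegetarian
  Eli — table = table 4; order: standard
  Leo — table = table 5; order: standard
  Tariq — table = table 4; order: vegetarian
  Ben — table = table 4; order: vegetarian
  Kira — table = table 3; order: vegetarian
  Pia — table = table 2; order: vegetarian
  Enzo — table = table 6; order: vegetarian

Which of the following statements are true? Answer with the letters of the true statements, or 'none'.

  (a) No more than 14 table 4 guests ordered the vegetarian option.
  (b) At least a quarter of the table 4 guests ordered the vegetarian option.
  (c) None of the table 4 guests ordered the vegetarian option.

(a), (b)

|A| = 17, |A ∩ B| = 13, |A ∖ B| = 4.
(a) |A ∩ B| ≤ 14: holds.
(b) |A ∩ B| / |A| ≥ 1/4: holds.
(c) A ∩ B = ∅ (|A ∩ B| = 0): fails.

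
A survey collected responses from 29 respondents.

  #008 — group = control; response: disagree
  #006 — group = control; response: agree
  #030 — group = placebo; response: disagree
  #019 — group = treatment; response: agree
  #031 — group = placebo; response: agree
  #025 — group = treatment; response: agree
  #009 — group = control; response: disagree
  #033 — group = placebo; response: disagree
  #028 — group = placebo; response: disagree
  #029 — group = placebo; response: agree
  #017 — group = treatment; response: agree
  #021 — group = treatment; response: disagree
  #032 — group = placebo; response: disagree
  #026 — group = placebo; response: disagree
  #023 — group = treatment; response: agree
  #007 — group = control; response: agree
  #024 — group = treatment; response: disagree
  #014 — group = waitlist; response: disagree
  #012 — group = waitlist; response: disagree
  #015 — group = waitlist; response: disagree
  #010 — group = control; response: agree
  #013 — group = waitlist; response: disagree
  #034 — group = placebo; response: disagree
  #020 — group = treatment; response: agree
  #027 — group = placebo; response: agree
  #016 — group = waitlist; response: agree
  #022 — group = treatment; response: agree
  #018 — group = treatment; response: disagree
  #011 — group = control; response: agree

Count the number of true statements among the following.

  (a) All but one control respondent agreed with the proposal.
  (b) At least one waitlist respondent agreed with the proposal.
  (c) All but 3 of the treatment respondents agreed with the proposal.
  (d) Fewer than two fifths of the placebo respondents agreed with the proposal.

(a) control: |A| = 6, |A ∩ B| = 4; needs |A ∖ B| = 1 — false.
(b) waitlist: |A| = 5, |A ∩ B| = 1; needs A ∩ B ≠ ∅ (|A ∩ B| ≥ 1) — true.
(c) treatment: |A| = 9, |A ∩ B| = 6; needs |A ∖ B| = 3 — true.
(d) placebo: |A| = 9, |A ∩ B| = 3; needs |A ∩ B| / |A| < 2/5 — true.

3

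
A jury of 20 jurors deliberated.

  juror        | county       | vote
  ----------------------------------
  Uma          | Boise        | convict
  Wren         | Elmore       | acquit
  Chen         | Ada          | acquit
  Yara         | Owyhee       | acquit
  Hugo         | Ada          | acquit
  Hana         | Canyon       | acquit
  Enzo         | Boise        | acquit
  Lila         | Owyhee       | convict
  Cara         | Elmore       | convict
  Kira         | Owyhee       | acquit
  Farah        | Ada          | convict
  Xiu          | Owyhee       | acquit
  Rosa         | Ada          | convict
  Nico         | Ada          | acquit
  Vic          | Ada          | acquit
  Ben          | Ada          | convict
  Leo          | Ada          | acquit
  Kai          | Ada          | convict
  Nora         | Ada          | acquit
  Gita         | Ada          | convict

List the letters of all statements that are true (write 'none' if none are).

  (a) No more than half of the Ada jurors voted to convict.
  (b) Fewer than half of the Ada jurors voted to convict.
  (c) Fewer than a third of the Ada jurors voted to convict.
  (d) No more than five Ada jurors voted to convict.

(a), (b), (d)

|A| = 11, |A ∩ B| = 5, |A ∖ B| = 6.
(a) |A ∩ B| ≤ |A ∖ B|: holds.
(b) |A ∩ B| < |A ∖ B|: holds.
(c) |A ∩ B| / |A| < 1/3: fails.
(d) |A ∩ B| ≤ 5: holds.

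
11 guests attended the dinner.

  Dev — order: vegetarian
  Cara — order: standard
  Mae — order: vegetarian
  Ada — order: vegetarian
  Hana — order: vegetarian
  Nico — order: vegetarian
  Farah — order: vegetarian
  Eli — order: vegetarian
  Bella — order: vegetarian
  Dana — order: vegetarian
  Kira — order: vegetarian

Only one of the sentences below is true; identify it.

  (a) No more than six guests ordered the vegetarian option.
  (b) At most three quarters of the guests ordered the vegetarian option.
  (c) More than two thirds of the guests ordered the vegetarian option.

(c)

|A| = 11, |A ∩ B| = 10, |A ∖ B| = 1.
(a) requires |A ∩ B| ≤ 6: false.
(b) requires |A ∩ B| / |A| ≤ 3/4: false.
(c) requires |A ∩ B| / |A| > 2/3: true.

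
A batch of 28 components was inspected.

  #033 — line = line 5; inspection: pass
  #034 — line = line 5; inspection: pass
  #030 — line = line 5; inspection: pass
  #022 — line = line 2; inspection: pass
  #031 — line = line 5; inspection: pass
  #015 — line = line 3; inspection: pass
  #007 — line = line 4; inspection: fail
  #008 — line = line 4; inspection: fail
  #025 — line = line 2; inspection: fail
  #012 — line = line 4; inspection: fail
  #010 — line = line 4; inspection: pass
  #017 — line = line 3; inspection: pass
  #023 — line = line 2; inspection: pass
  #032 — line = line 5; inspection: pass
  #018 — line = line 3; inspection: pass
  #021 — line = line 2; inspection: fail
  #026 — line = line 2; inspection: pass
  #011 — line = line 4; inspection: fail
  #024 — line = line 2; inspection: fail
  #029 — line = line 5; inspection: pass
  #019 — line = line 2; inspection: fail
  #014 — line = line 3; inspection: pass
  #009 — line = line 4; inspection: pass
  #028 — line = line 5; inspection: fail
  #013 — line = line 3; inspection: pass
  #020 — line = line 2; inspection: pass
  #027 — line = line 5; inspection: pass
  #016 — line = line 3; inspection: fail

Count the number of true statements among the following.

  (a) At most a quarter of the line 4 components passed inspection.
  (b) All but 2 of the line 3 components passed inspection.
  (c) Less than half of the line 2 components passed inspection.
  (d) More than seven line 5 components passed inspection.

(a) line 4: |A| = 6, |A ∩ B| = 2; needs |A ∩ B| / |A| ≤ 1/4 — false.
(b) line 3: |A| = 6, |A ∩ B| = 5; needs |A ∖ B| = 2 — false.
(c) line 2: |A| = 8, |A ∩ B| = 4; needs |A ∩ B| < |A ∖ B| — false.
(d) line 5: |A| = 8, |A ∩ B| = 7; needs |A ∩ B| > 7 — false.

0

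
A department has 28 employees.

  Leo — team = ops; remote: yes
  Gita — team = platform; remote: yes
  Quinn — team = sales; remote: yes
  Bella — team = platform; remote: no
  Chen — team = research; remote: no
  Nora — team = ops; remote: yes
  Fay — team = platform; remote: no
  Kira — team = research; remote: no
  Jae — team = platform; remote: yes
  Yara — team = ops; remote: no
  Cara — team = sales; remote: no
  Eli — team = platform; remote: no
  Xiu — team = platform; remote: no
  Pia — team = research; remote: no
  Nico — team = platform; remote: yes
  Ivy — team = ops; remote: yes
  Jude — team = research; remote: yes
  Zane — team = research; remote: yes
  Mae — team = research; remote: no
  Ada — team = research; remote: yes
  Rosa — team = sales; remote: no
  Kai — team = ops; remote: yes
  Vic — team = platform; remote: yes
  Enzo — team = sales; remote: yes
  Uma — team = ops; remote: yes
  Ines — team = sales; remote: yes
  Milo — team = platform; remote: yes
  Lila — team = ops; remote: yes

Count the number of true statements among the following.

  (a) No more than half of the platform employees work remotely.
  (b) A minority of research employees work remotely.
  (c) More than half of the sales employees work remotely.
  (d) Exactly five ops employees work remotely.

(a) platform: |A| = 9, |A ∩ B| = 5; needs |A ∩ B| ≤ |A ∖ B| — false.
(b) research: |A| = 7, |A ∩ B| = 3; needs |A ∩ B| < |A ∖ B| — true.
(c) sales: |A| = 5, |A ∩ B| = 3; needs |A ∩ B| > |A ∖ B| — true.
(d) ops: |A| = 7, |A ∩ B| = 6; needs |A ∩ B| = 5 — false.

2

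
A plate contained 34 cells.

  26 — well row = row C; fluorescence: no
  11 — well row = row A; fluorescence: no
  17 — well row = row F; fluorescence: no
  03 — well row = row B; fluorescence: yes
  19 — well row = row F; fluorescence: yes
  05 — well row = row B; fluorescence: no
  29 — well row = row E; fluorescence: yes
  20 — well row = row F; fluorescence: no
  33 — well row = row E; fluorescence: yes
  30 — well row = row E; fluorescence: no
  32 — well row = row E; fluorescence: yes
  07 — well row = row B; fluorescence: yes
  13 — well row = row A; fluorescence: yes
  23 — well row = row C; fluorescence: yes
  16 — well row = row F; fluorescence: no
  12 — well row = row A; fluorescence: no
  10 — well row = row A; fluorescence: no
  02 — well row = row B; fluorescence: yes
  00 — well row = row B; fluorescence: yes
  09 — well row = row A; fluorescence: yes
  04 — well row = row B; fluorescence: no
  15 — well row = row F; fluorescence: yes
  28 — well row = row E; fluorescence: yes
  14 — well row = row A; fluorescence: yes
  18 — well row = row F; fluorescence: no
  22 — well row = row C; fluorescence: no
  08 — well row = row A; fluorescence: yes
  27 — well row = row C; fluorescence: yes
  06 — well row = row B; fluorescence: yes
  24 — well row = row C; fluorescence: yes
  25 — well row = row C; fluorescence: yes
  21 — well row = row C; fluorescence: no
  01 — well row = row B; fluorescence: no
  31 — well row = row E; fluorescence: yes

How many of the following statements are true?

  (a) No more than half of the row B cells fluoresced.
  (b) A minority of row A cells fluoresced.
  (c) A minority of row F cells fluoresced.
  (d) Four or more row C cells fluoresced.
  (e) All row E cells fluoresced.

2

(a) row B: |A| = 8, |A ∩ B| = 5; needs |A ∩ B| ≤ |A ∖ B| — false.
(b) row A: |A| = 7, |A ∩ B| = 4; needs |A ∩ B| < |A ∖ B| — false.
(c) row F: |A| = 6, |A ∩ B| = 2; needs |A ∩ B| < |A ∖ B| — true.
(d) row C: |A| = 7, |A ∩ B| = 4; needs |A ∩ B| ≥ 4 — true.
(e) row E: |A| = 6, |A ∩ B| = 5; needs A ⊆ B, i.e. every element of A is in B (|A ∖ B| = 0) — false.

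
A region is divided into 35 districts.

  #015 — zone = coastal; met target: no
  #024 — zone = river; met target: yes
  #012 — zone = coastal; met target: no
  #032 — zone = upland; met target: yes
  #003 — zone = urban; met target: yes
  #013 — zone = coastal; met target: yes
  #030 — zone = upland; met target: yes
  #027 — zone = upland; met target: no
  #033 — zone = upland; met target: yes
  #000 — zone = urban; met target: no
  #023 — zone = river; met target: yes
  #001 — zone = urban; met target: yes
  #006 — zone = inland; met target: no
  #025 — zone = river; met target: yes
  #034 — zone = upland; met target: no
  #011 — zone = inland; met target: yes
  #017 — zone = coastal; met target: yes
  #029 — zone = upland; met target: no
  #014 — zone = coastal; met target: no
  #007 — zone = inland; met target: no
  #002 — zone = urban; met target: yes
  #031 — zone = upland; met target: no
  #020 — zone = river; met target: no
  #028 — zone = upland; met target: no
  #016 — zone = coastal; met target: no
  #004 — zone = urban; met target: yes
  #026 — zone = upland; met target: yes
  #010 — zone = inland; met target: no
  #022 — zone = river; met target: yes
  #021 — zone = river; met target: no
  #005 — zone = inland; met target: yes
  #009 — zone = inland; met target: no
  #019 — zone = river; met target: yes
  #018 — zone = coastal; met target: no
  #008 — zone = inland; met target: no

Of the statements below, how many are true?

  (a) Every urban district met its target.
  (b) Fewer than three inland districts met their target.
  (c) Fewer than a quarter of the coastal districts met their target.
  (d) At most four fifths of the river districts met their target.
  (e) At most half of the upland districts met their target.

(a) urban: |A| = 5, |A ∩ B| = 4; needs A ⊆ B, i.e. every element of A is in B (|A ∖ B| = 0) — false.
(b) inland: |A| = 7, |A ∩ B| = 2; needs |A ∩ B| < 3 — true.
(c) coastal: |A| = 7, |A ∩ B| = 2; needs |A ∩ B| / |A| < 1/4 — false.
(d) river: |A| = 7, |A ∩ B| = 5; needs |A ∩ B| / |A| ≤ 4/5 — true.
(e) upland: |A| = 9, |A ∩ B| = 4; needs |A ∩ B| ≤ |A ∖ B| — true.

3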